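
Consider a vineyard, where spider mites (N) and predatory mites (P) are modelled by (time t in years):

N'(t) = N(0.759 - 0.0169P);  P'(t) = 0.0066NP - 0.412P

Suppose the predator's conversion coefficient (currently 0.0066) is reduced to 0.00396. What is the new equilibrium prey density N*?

N* ≈ 104

At the interior fixed point, setting dP/dt = 0 with P > 0 fixes N* = (predator death rate)/(NP coefficient) — independent of the other coefficients.
With the change, N* = 0.412/0.00396 = 104; it rises from 62.4.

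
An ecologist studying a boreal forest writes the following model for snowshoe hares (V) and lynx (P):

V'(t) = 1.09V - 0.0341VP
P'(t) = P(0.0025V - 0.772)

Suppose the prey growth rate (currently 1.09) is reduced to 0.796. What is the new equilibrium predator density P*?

At the interior fixed point, setting dV/dt = 0 with V > 0 fixes P* = (prey growth rate)/(VP coefficient) — independent of the other coefficients.
With the change, P* = 0.796/0.0341 = 23.3; it falls from 32.

P* ≈ 23.3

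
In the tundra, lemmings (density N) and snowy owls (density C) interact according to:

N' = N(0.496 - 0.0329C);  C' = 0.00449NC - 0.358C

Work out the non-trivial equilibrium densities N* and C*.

Set dC/dt = 0 with C > 0: 0.00449N - 0.358 = 0, so N* = 0.358/0.00449 = 79.7.
Set dN/dt = 0 with N > 0: 0.496 - 0.0329C = 0, so C* = 0.496/0.0329 = 15.1.

N* ≈ 79.7, C* ≈ 15.1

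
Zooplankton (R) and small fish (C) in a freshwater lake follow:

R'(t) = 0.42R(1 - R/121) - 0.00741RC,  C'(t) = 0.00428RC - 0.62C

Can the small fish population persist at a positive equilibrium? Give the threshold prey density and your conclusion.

The predator equation gives dC/dt > 0 only when R > 0.62/0.00428 = 145.
Without the predator, R → K = 121. Since 121 < 145, the predator cannot invade.

Threshold R = 145; K < 145, so no, the predator goes extinct.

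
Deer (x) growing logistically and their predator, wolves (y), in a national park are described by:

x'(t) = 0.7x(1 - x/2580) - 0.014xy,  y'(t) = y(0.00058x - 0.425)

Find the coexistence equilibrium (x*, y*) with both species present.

x* ≈ 733, y* ≈ 35.8

From dy/dt = 0 with y > 0: 0.00058x* = 0.425, so x* = 733.
Substitute into dx/dt = 0: 0.7(1 - 733/2580) = 0.014y*.
The bracket is 0.716, giving y* = 0.501/0.014 = 35.8.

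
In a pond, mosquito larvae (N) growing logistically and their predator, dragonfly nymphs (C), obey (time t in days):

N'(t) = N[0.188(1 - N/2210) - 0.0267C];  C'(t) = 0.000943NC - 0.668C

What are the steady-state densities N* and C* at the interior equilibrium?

N* ≈ 708, C* ≈ 4.78

From dC/dt = 0 with C > 0: 0.000943N* = 0.668, so N* = 708.
Substitute into dN/dt = 0: 0.188(1 - 708/2210) = 0.0267C*.
The bracket is 0.679, giving C* = 0.128/0.0267 = 4.78.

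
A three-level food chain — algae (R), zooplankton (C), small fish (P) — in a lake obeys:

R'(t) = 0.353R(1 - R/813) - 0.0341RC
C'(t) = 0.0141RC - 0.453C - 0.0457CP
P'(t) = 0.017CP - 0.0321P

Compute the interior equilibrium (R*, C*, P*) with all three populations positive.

From dP/dt = 0: 0.017C* = 0.0321, so C* = 1.89.
From dR/dt = 0: 0.353(1 - R*/813) = 0.0341·1.89, giving R* = 813·(1 - 0.182) = 665.
From dC/dt = 0: 0.0141·665 - 0.453 = 0.0457P*, so P* = 8.92/0.0457 = 195.

R* ≈ 665, C* ≈ 1.89, P* ≈ 195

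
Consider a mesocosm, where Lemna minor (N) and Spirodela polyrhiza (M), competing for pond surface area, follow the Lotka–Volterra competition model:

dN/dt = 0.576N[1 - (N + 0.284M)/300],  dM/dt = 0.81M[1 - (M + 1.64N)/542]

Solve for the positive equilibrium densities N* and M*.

N* ≈ 273, M* ≈ 93.6

Setting both brackets to zero gives the nullclines N + 0.284M = 300 and 1.64N + M = 542.
Substituting M = 542 - 1.64N into the first: N(1 - 0.284·1.64) = 300 - 0.284·542.
So N* = 146/0.534 = 273, and then M* = 542 - 1.64·273 = 93.6.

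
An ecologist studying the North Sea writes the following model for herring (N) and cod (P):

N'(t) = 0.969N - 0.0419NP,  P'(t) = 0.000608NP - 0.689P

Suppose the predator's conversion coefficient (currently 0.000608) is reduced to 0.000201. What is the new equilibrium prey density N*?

N* ≈ 3430

At the interior fixed point, setting dP/dt = 0 with P > 0 fixes N* = (predator death rate)/(NP coefficient) — independent of the other coefficients.
With the change, N* = 0.689/0.000201 = 3430; it rises from 1130.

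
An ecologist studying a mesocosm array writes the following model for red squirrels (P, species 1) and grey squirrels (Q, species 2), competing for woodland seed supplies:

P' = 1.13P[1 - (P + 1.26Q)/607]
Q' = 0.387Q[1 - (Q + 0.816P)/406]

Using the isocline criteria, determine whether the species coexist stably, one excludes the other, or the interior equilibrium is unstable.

Compare the nullcline intercepts: K1/α12 = 607/1.26 = 482 > K2 = 406; K2/α21 = 406/0.816 = 498 < K1 = 607.
Since the inequalities point opposite ways, species 1 can invade but species 2 cannot.

species 1 excludes species 2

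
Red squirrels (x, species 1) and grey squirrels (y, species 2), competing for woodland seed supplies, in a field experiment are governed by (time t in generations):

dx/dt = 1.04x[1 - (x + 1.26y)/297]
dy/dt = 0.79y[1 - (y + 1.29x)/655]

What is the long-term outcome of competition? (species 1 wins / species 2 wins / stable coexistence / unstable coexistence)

Compare the nullcline intercepts: K1/α12 = 297/1.26 = 236 < K2 = 655; K2/α21 = 655/1.29 = 508 > K1 = 297.
Since the inequalities point opposite ways, species 2 can invade but species 1 cannot.

species 2 excludes species 1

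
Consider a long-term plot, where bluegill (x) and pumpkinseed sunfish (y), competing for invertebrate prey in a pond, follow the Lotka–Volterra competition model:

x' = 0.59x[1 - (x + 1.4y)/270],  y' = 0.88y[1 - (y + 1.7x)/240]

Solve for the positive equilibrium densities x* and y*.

Setting both brackets to zero gives the nullclines x + 1.4y = 270 and 1.7x + y = 240.
Substituting y = 240 - 1.7x into the first: x(1 - 1.4·1.7) = 270 - 1.4·240.
So x* = -66/-1.38 = 47.8, and then y* = 240 - 1.7·47.8 = 159.

x* ≈ 47.8, y* ≈ 159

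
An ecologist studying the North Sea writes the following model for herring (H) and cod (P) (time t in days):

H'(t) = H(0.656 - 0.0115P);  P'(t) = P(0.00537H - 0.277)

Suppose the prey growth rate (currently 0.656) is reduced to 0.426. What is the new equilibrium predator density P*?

At the interior fixed point, setting dH/dt = 0 with H > 0 fixes P* = (prey growth rate)/(HP coefficient) — independent of the other coefficients.
With the change, P* = 0.426/0.0115 = 37; it falls from 57.

P* ≈ 37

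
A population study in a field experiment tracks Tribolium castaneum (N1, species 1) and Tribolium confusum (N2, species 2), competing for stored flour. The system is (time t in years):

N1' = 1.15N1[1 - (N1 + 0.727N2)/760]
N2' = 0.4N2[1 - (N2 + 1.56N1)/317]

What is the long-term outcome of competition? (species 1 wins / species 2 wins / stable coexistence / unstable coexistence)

Compare the nullcline intercepts: K1/α12 = 760/0.727 = 1050 > K2 = 317; K2/α21 = 317/1.56 = 203 < K1 = 760.
Since the inequalities point opposite ways, species 1 can invade but species 2 cannot.

species 1 excludes species 2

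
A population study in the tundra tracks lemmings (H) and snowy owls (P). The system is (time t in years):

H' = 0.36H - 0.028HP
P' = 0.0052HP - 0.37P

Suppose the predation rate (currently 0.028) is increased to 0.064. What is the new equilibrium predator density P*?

P* ≈ 5.62

At the interior fixed point, setting dH/dt = 0 with H > 0 fixes P* = (prey growth rate)/(HP coefficient) — independent of the other coefficients.
With the change, P* = 0.36/0.064 = 5.62; it falls from 12.9.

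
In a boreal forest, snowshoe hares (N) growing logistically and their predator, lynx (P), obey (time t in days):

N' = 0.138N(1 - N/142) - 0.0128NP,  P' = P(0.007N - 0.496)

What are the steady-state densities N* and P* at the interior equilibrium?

From dP/dt = 0 with P > 0: 0.007N* = 0.496, so N* = 70.9.
Substitute into dN/dt = 0: 0.138(1 - 70.9/142) = 0.0128P*.
The bracket is 0.501, giving P* = 0.0691/0.0128 = 5.4.

N* ≈ 70.9, P* ≈ 5.4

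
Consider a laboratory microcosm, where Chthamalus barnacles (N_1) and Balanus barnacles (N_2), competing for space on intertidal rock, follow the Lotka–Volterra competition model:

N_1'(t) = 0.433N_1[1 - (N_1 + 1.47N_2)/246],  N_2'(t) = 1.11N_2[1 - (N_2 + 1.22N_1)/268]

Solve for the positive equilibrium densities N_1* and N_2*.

Setting both brackets to zero gives the nullclines N_1 + 1.47N_2 = 246 and 1.22N_1 + N_2 = 268.
Substituting N_2 = 268 - 1.22N_1 into the first: N_1(1 - 1.47·1.22) = 246 - 1.47·268.
So N_1* = -148/-0.793 = 186, and then N_2* = 268 - 1.22·186 = 40.5.

N_1* ≈ 186, N_2* ≈ 40.5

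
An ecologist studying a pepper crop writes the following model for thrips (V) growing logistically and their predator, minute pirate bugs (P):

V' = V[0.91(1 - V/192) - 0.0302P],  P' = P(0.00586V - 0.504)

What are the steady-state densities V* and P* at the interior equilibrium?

V* ≈ 86, P* ≈ 16.6

From dP/dt = 0 with P > 0: 0.00586V* = 0.504, so V* = 86.
Substitute into dV/dt = 0: 0.91(1 - 86/192) = 0.0302P*.
The bracket is 0.552, giving P* = 0.502/0.0302 = 16.6.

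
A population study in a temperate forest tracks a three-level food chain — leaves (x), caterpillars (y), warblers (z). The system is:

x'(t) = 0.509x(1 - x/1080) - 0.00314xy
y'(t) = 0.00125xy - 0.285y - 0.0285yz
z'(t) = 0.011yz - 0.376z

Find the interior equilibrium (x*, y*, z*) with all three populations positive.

From dz/dt = 0: 0.011y* = 0.376, so y* = 34.2.
From dx/dt = 0: 0.509(1 - x*/1080) = 0.00314·34.2, giving x* = 1080·(1 - 0.211) = 852.
From dy/dt = 0: 0.00125·852 - 0.285 = 0.0285z*, so z* = 0.78/0.0285 = 27.4.

x* ≈ 852, y* ≈ 34.2, z* ≈ 27.4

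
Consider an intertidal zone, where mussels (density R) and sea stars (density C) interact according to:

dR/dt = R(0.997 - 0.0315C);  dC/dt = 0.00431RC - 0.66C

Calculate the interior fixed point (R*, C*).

R* ≈ 153, C* ≈ 31.7

Set dC/dt = 0 with C > 0: 0.00431R - 0.66 = 0, so R* = 0.66/0.00431 = 153.
Set dR/dt = 0 with R > 0: 0.997 - 0.0315C = 0, so C* = 0.997/0.0315 = 31.7.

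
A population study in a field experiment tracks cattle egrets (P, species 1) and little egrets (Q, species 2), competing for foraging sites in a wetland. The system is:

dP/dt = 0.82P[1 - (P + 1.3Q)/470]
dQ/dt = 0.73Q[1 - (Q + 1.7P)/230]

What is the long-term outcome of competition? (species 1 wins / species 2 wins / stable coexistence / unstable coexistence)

species 1 excludes species 2

Compare the nullcline intercepts: K1/α12 = 470/1.3 = 362 > K2 = 230; K2/α21 = 230/1.7 = 135 < K1 = 470.
Since the inequalities point opposite ways, species 1 can invade but species 2 cannot.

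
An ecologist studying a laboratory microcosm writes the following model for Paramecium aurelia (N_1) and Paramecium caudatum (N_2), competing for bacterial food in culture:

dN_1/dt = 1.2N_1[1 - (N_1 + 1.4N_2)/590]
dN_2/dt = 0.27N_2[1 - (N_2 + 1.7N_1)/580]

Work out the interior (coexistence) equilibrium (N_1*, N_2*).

Setting both brackets to zero gives the nullclines N_1 + 1.4N_2 = 590 and 1.7N_1 + N_2 = 580.
Substituting N_2 = 580 - 1.7N_1 into the first: N_1(1 - 1.4·1.7) = 590 - 1.4·580.
So N_1* = -222/-1.38 = 161, and then N_2* = 580 - 1.7·161 = 307.

N_1* ≈ 161, N_2* ≈ 307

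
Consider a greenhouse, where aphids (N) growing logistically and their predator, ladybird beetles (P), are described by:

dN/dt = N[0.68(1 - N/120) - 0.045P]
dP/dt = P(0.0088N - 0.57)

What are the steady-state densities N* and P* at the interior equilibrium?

N* ≈ 64.8, P* ≈ 6.95

From dP/dt = 0 with P > 0: 0.0088N* = 0.57, so N* = 64.8.
Substitute into dN/dt = 0: 0.68(1 - 64.8/120) = 0.045P*.
The bracket is 0.46, giving P* = 0.313/0.045 = 6.95.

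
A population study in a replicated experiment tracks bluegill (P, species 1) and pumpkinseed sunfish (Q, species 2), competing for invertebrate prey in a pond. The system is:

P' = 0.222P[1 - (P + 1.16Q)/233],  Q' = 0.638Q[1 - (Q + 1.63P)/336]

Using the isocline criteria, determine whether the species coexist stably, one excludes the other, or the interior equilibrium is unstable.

unstable coexistence (outcome depends on initial conditions)

Compare the nullcline intercepts: K1/α12 = 233/1.16 = 201 < K2 = 336; K2/α21 = 336/1.63 = 206 < K1 = 233.
Since both are reversed, neither can invade when rare; the interior point is a saddle.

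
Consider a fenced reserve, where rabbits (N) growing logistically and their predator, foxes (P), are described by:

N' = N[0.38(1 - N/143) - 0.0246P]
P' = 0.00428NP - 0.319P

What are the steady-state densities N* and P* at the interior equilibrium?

N* ≈ 74.5, P* ≈ 7.4

From dP/dt = 0 with P > 0: 0.00428N* = 0.319, so N* = 74.5.
Substitute into dN/dt = 0: 0.38(1 - 74.5/143) = 0.0246P*.
The bracket is 0.479, giving P* = 0.182/0.0246 = 7.4.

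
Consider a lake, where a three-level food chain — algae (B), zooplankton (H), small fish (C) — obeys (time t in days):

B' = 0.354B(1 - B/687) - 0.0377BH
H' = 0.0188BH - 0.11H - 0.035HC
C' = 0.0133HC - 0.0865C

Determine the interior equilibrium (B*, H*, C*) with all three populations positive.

B* ≈ 211, H* ≈ 6.5, C* ≈ 110

From dC/dt = 0: 0.0133H* = 0.0865, so H* = 6.5.
From dB/dt = 0: 0.354(1 - B*/687) = 0.0377·6.5, giving B* = 687·(1 - 0.693) = 211.
From dH/dt = 0: 0.0188·211 - 0.11 = 0.035C*, so C* = 3.86/0.035 = 110.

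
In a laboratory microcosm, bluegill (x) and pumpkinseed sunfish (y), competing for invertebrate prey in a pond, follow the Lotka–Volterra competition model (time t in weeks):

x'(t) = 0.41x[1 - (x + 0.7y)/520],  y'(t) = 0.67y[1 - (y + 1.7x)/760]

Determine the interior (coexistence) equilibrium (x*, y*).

x* ≈ 63.2, y* ≈ 653

Setting both brackets to zero gives the nullclines x + 0.7y = 520 and 1.7x + y = 760.
Substituting y = 760 - 1.7x into the first: x(1 - 0.7·1.7) = 520 - 0.7·760.
So x* = -12/-0.19 = 63.2, and then y* = 760 - 1.7·63.2 = 653.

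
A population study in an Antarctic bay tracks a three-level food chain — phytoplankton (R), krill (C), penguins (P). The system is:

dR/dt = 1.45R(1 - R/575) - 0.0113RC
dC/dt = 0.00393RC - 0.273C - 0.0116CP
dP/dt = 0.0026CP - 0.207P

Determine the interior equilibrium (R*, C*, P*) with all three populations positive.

From dP/dt = 0: 0.0026C* = 0.207, so C* = 79.6.
From dR/dt = 0: 1.45(1 - R*/575) = 0.0113·79.6, giving R* = 575·(1 - 0.62) = 218.
From dC/dt = 0: 0.00393·218 - 0.273 = 0.0116P*, so P* = 0.585/0.0116 = 50.4.

R* ≈ 218, C* ≈ 79.6, P* ≈ 50.4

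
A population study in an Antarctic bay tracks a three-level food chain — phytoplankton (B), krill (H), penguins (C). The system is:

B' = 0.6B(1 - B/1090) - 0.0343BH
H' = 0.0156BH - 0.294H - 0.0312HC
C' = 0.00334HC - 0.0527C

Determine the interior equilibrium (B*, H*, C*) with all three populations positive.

B* ≈ 107, H* ≈ 15.8, C* ≈ 44

From dC/dt = 0: 0.00334H* = 0.0527, so H* = 15.8.
From dB/dt = 0: 0.6(1 - B*/1090) = 0.0343·15.8, giving B* = 1090·(1 - 0.902) = 107.
From dH/dt = 0: 0.0156·107 - 0.294 = 0.0312C*, so C* = 1.37/0.0312 = 44.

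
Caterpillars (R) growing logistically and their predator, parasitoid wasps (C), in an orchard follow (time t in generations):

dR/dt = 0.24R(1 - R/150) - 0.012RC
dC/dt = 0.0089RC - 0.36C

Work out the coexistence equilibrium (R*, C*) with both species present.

R* ≈ 40.4, C* ≈ 14.6

From dC/dt = 0 with C > 0: 0.0089R* = 0.36, so R* = 40.4.
Substitute into dR/dt = 0: 0.24(1 - 40.4/150) = 0.012C*.
The bracket is 0.73, giving C* = 0.175/0.012 = 14.6.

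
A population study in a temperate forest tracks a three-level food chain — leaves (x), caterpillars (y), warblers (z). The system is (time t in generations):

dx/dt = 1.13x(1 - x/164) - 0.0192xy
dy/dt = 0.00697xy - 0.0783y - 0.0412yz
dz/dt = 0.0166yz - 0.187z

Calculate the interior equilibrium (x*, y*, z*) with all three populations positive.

x* ≈ 133, y* ≈ 11.3, z* ≈ 20.5

From dz/dt = 0: 0.0166y* = 0.187, so y* = 11.3.
From dx/dt = 0: 1.13(1 - x*/164) = 0.0192·11.3, giving x* = 164·(1 - 0.191) = 133.
From dy/dt = 0: 0.00697·133 - 0.0783 = 0.0412z*, so z* = 0.846/0.0412 = 20.5.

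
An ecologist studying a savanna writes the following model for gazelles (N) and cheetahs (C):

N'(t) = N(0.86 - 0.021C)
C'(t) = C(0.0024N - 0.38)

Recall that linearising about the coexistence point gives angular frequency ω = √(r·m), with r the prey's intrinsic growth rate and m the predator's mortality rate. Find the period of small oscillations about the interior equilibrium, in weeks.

Here r = 0.86 and m = 0.38, so r·m = 0.327.
ω = √0.327 = 0.572 per week, hence T = 2π/ω ≈ 11 weeks.

T ≈ 11 weeks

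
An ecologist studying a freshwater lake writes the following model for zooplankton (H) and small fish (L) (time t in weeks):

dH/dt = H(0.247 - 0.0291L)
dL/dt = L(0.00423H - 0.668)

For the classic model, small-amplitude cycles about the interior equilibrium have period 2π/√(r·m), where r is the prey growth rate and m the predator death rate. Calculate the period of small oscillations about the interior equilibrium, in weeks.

Here r = 0.247 and m = 0.668, so r·m = 0.165.
ω = √0.165 = 0.406 per week, hence T = 2π/ω ≈ 15.5 weeks.

T ≈ 15.5 weeks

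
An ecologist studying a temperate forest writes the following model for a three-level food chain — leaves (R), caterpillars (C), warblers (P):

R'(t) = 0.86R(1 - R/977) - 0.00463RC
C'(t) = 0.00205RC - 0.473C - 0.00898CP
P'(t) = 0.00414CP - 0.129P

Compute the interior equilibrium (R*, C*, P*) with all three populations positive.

From dP/dt = 0: 0.00414C* = 0.129, so C* = 31.2.
From dR/dt = 0: 0.86(1 - R*/977) = 0.00463·31.2, giving R* = 977·(1 - 0.168) = 813.
From dC/dt = 0: 0.00205·813 - 0.473 = 0.00898P*, so P* = 1.19/0.00898 = 133.

R* ≈ 813, C* ≈ 31.2, P* ≈ 133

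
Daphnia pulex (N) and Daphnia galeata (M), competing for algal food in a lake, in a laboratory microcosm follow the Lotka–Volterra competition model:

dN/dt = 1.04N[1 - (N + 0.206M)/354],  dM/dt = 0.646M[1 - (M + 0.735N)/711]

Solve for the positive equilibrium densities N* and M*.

N* ≈ 245, M* ≈ 531

Setting both brackets to zero gives the nullclines N + 0.206M = 354 and 0.735N + M = 711.
Substituting M = 711 - 0.735N into the first: N(1 - 0.206·0.735) = 354 - 0.206·711.
So N* = 208/0.849 = 245, and then M* = 711 - 0.735·245 = 531.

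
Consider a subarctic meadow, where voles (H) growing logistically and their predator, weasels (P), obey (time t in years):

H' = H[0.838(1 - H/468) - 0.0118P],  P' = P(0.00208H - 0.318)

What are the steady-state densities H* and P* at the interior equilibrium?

H* ≈ 153, P* ≈ 47.8

From dP/dt = 0 with P > 0: 0.00208H* = 0.318, so H* = 153.
Substitute into dH/dt = 0: 0.838(1 - 153/468) = 0.0118P*.
The bracket is 0.673, giving P* = 0.564/0.0118 = 47.8.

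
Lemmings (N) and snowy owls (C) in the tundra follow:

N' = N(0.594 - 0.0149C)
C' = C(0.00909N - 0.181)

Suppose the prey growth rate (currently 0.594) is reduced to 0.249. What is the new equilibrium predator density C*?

C* ≈ 16.7

At the interior fixed point, setting dN/dt = 0 with N > 0 fixes C* = (prey growth rate)/(NC coefficient) — independent of the other coefficients.
With the change, C* = 0.249/0.0149 = 16.7; it falls from 39.9.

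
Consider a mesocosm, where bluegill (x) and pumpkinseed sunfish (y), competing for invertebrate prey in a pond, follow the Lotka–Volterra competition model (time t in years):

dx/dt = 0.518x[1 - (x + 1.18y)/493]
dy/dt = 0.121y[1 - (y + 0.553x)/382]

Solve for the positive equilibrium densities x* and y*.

Setting both brackets to zero gives the nullclines x + 1.18y = 493 and 0.553x + y = 382.
Substituting y = 382 - 0.553x into the first: x(1 - 1.18·0.553) = 493 - 1.18·382.
So x* = 42.2/0.347 = 122, and then y* = 382 - 0.553·122 = 315.

x* ≈ 122, y* ≈ 315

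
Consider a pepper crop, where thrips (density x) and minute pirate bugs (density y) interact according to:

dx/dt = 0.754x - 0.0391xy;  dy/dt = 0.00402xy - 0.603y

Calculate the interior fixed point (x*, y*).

Set dy/dt = 0 with y > 0: 0.00402x - 0.603 = 0, so x* = 0.603/0.00402 = 150.
Set dx/dt = 0 with x > 0: 0.754 - 0.0391y = 0, so y* = 0.754/0.0391 = 19.3.

x* ≈ 150, y* ≈ 19.3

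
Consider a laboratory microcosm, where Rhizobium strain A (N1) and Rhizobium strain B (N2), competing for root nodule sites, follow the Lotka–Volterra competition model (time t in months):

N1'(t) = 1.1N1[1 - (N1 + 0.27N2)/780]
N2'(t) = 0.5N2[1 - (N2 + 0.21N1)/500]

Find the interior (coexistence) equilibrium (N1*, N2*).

Setting both brackets to zero gives the nullclines N1 + 0.27N2 = 780 and 0.21N1 + N2 = 500.
Substituting N2 = 500 - 0.21N1 into the first: N1(1 - 0.27·0.21) = 780 - 0.27·500.
So N1* = 645/0.943 = 684, and then N2* = 500 - 0.21·684 = 356.

N1* ≈ 684, N2* ≈ 356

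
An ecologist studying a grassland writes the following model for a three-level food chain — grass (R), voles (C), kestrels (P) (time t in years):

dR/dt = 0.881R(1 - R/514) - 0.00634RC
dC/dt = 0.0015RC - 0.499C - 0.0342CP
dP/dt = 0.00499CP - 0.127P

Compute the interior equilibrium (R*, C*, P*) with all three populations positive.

R* ≈ 420, C* ≈ 25.5, P* ≈ 3.82

From dP/dt = 0: 0.00499C* = 0.127, so C* = 25.5.
From dR/dt = 0: 0.881(1 - R*/514) = 0.00634·25.5, giving R* = 514·(1 - 0.183) = 420.
From dC/dt = 0: 0.0015·420 - 0.499 = 0.0342P*, so P* = 0.131/0.0342 = 3.82.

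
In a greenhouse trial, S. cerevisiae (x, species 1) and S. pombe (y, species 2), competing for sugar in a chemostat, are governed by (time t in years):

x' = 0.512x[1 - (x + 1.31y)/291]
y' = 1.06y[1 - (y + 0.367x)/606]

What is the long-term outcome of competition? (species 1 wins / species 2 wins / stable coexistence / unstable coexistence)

species 2 excludes species 1

Compare the nullcline intercepts: K1/α12 = 291/1.31 = 222 < K2 = 606; K2/α21 = 606/0.367 = 1650 > K1 = 291.
Since the inequalities point opposite ways, species 2 can invade but species 1 cannot.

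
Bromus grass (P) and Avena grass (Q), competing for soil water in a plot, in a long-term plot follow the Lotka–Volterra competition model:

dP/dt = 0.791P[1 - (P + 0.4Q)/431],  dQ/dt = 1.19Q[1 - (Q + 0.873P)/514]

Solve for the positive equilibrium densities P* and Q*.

Setting both brackets to zero gives the nullclines P + 0.4Q = 431 and 0.873P + Q = 514.
Substituting Q = 514 - 0.873P into the first: P(1 - 0.4·0.873) = 431 - 0.4·514.
So P* = 225/0.651 = 346, and then Q* = 514 - 0.873·346 = 212.

P* ≈ 346, Q* ≈ 212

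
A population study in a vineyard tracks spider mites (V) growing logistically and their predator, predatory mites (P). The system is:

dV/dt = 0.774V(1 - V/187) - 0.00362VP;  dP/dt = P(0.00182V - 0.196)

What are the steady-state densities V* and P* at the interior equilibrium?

From dP/dt = 0 with P > 0: 0.00182V* = 0.196, so V* = 108.
Substitute into dV/dt = 0: 0.774(1 - 108/187) = 0.00362P*.
The bracket is 0.424, giving P* = 0.328/0.00362 = 90.7.

V* ≈ 108, P* ≈ 90.7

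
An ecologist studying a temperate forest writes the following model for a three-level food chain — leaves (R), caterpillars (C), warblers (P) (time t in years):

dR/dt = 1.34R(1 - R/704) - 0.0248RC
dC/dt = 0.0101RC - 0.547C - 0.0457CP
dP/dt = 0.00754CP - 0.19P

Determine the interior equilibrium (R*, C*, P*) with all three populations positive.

R* ≈ 376, C* ≈ 25.2, P* ≈ 71.1

From dP/dt = 0: 0.00754C* = 0.19, so C* = 25.2.
From dR/dt = 0: 1.34(1 - R*/704) = 0.0248·25.2, giving R* = 704·(1 - 0.466) = 376.
From dC/dt = 0: 0.0101·376 - 0.547 = 0.0457P*, so P* = 3.25/0.0457 = 71.1.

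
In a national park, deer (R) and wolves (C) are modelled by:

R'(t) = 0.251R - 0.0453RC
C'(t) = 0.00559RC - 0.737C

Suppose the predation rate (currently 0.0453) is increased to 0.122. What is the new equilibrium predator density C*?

At the interior fixed point, setting dR/dt = 0 with R > 0 fixes C* = (prey growth rate)/(RC coefficient) — independent of the other coefficients.
With the change, C* = 0.251/0.122 = 2.06; it falls from 5.54.

C* ≈ 2.06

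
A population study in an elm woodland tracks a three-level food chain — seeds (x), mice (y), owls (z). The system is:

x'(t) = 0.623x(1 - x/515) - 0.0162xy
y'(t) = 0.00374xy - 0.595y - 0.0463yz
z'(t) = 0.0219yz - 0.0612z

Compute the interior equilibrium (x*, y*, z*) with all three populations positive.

From dz/dt = 0: 0.0219y* = 0.0612, so y* = 2.79.
From dx/dt = 0: 0.623(1 - x*/515) = 0.0162·2.79, giving x* = 515·(1 - 0.0727) = 478.
From dy/dt = 0: 0.00374·478 - 0.595 = 0.0463z*, so z* = 1.19/0.0463 = 25.7.

x* ≈ 478, y* ≈ 2.79, z* ≈ 25.7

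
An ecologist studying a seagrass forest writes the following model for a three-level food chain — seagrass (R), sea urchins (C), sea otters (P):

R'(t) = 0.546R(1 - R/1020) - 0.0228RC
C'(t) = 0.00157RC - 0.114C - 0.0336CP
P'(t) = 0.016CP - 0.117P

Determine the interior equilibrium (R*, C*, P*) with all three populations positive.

From dP/dt = 0: 0.016C* = 0.117, so C* = 7.31.
From dR/dt = 0: 0.546(1 - R*/1020) = 0.0228·7.31, giving R* = 1020·(1 - 0.305) = 709.
From dC/dt = 0: 0.00157·709 - 0.114 = 0.0336P*, so P* = 0.998/0.0336 = 29.7.

R* ≈ 709, C* ≈ 7.31, P* ≈ 29.7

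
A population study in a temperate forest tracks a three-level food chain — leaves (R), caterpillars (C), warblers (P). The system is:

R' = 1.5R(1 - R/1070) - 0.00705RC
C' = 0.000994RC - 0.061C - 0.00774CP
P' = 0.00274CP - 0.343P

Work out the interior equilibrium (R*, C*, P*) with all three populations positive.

From dP/dt = 0: 0.00274C* = 0.343, so C* = 125.
From dR/dt = 0: 1.5(1 - R*/1070) = 0.00705·125, giving R* = 1070·(1 - 0.588) = 440.
From dC/dt = 0: 0.000994·440 - 0.061 = 0.00774P*, so P* = 0.377/0.00774 = 48.7.

R* ≈ 440, C* ≈ 125, P* ≈ 48.7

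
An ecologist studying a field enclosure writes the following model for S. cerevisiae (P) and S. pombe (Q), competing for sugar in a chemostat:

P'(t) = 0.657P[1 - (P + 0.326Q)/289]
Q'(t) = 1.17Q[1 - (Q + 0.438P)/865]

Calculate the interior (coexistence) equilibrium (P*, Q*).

Setting both brackets to zero gives the nullclines P + 0.326Q = 289 and 0.438P + Q = 865.
Substituting Q = 865 - 0.438P into the first: P(1 - 0.326·0.438) = 289 - 0.326·865.
So P* = 7.01/0.857 = 8.18, and then Q* = 865 - 0.438·8.18 = 861.

P* ≈ 8.18, Q* ≈ 861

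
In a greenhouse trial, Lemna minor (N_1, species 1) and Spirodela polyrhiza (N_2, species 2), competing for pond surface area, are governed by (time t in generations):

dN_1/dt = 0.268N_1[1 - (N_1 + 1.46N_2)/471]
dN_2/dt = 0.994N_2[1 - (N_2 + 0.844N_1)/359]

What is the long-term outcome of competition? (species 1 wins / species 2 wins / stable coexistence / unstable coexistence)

Compare the nullcline intercepts: K1/α12 = 471/1.46 = 323 < K2 = 359; K2/α21 = 359/0.844 = 425 < K1 = 471.
Since both are reversed, neither can invade when rare; the interior point is a saddle.

unstable coexistence (outcome depends on initial conditions)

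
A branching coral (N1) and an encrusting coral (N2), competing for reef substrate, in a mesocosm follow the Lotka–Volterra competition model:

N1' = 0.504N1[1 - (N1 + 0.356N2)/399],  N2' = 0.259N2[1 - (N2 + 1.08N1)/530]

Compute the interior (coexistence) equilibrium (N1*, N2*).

Setting both brackets to zero gives the nullclines N1 + 0.356N2 = 399 and 1.08N1 + N2 = 530.
Substituting N2 = 530 - 1.08N1 into the first: N1(1 - 0.356·1.08) = 399 - 0.356·530.
So N1* = 210/0.616 = 342, and then N2* = 530 - 1.08·342 = 161.

N1* ≈ 342, N2* ≈ 161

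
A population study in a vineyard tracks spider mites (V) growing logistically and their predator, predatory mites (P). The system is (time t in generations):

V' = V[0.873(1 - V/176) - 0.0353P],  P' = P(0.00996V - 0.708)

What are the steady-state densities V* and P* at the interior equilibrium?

V* ≈ 71.1, P* ≈ 14.7

From dP/dt = 0 with P > 0: 0.00996V* = 0.708, so V* = 71.1.
Substitute into dV/dt = 0: 0.873(1 - 71.1/176) = 0.0353P*.
The bracket is 0.596, giving P* = 0.52/0.0353 = 14.7.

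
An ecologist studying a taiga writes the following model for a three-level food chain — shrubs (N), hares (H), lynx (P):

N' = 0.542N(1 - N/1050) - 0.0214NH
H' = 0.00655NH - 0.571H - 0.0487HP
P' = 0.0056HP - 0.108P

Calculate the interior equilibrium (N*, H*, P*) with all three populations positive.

N* ≈ 250, H* ≈ 19.3, P* ≈ 22

From dP/dt = 0: 0.0056H* = 0.108, so H* = 19.3.
From dN/dt = 0: 0.542(1 - N*/1050) = 0.0214·19.3, giving N* = 1050·(1 - 0.761) = 250.
From dH/dt = 0: 0.00655·250 - 0.571 = 0.0487P*, so P* = 1.07/0.0487 = 22.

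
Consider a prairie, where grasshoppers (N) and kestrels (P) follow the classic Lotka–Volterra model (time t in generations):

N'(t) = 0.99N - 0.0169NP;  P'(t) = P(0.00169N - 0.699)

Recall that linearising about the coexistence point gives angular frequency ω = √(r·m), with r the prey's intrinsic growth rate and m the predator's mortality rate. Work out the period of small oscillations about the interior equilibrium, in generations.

Here r = 0.99 and m = 0.699, so r·m = 0.692.
ω = √0.692 = 0.832 per generation, hence T = 2π/ω ≈ 7.55 generations.

T ≈ 7.55 generations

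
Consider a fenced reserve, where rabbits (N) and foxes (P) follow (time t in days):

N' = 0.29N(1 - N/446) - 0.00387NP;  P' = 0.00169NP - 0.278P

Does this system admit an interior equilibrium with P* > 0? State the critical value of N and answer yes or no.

Threshold N = 164; K > 164, so yes, the predator persists.

The predator equation gives dP/dt > 0 only when N > 0.278/0.00169 = 164.
Without the predator, N → K = 446. Since 446 > 164, the predator can invade and persist.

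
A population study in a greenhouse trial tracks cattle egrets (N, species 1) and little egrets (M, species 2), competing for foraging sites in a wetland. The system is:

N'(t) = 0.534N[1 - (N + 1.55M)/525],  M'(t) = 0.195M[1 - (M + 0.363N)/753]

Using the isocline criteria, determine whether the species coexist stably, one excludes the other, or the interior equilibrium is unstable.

Compare the nullcline intercepts: K1/α12 = 525/1.55 = 339 < K2 = 753; K2/α21 = 753/0.363 = 2070 > K1 = 525.
Since the inequalities point opposite ways, species 2 can invade but species 1 cannot.

species 2 excludes species 1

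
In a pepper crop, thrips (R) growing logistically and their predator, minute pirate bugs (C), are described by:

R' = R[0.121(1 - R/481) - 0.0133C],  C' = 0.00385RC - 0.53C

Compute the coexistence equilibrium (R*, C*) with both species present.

From dC/dt = 0 with C > 0: 0.00385R* = 0.53, so R* = 138.
Substitute into dR/dt = 0: 0.121(1 - 138/481) = 0.0133C*.
The bracket is 0.714, giving C* = 0.0864/0.0133 = 6.49.

R* ≈ 138, C* ≈ 6.49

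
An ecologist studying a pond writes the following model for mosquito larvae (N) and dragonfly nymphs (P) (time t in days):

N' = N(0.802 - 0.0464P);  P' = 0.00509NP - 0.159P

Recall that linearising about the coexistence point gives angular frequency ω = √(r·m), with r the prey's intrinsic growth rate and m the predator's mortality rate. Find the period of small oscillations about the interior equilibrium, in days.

Here r = 0.802 and m = 0.159, so r·m = 0.128.
ω = √0.128 = 0.357 per day, hence T = 2π/ω ≈ 17.6 days.

T ≈ 17.6 days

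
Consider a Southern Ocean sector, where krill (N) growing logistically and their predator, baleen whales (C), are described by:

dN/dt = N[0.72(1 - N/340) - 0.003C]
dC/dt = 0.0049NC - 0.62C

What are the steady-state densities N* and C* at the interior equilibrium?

N* ≈ 127, C* ≈ 151

From dC/dt = 0 with C > 0: 0.0049N* = 0.62, so N* = 127.
Substitute into dN/dt = 0: 0.72(1 - 127/340) = 0.003C*.
The bracket is 0.628, giving C* = 0.452/0.003 = 151.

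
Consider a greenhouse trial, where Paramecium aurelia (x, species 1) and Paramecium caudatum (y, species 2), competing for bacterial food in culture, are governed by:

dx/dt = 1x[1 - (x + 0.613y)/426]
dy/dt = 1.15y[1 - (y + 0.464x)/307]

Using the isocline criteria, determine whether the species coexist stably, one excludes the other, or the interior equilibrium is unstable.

Compare the nullcline intercepts: K1/α12 = 426/0.613 = 695 > K2 = 307; K2/α21 = 307/0.464 = 662 > K1 = 426.
Since both inequalities hold, each species can invade when rare, so the interior equilibrium is stable.

stable coexistence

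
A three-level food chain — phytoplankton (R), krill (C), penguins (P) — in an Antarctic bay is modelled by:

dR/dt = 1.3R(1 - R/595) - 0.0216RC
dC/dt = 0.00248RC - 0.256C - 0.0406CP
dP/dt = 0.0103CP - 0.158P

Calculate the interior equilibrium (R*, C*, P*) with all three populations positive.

R* ≈ 443, C* ≈ 15.3, P* ≈ 20.8

From dP/dt = 0: 0.0103C* = 0.158, so C* = 15.3.
From dR/dt = 0: 1.3(1 - R*/595) = 0.0216·15.3, giving R* = 595·(1 - 0.255) = 443.
From dC/dt = 0: 0.00248·443 - 0.256 = 0.0406P*, so P* = 0.844/0.0406 = 20.8.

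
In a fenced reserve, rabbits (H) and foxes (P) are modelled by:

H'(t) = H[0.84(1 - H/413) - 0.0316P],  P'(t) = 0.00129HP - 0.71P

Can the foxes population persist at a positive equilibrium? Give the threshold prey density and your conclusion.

Threshold H = 550; K < 550, so no, the predator goes extinct.

The predator equation gives dP/dt > 0 only when H > 0.71/0.00129 = 550.
Without the predator, H → K = 413. Since 413 < 550, the predator cannot invade.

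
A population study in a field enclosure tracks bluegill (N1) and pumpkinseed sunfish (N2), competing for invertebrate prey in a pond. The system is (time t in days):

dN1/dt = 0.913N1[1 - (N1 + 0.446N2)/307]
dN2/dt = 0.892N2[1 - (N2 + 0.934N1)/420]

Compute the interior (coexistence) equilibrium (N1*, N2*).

N1* ≈ 205, N2* ≈ 228

Setting both brackets to zero gives the nullclines N1 + 0.446N2 = 307 and 0.934N1 + N2 = 420.
Substituting N2 = 420 - 0.934N1 into the first: N1(1 - 0.446·0.934) = 307 - 0.446·420.
So N1* = 120/0.583 = 205, and then N2* = 420 - 0.934·205 = 228.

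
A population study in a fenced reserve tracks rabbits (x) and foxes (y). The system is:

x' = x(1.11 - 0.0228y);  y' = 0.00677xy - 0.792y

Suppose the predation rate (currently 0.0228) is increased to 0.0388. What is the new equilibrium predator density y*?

y* ≈ 28.6

At the interior fixed point, setting dx/dt = 0 with x > 0 fixes y* = (prey growth rate)/(xy coefficient) — independent of the other coefficients.
With the change, y* = 1.11/0.0388 = 28.6; it falls from 48.7.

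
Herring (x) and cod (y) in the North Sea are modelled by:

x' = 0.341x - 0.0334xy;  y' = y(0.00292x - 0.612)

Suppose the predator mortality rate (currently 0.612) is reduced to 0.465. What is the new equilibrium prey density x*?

At the interior fixed point, setting dy/dt = 0 with y > 0 fixes x* = (predator death rate)/(xy coefficient) — independent of the other coefficients.
With the change, x* = 0.465/0.00292 = 159; it falls from 210.

x* ≈ 159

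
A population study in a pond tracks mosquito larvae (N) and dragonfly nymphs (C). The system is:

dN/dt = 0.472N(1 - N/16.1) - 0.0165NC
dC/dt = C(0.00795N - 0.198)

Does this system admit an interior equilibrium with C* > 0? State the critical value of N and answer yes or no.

The predator equation gives dC/dt > 0 only when N > 0.198/0.00795 = 24.9.
Without the predator, N → K = 16.1. Since 16.1 < 24.9, the predator cannot invade.

Threshold N = 24.9; K < 24.9, so no, the predator goes extinct.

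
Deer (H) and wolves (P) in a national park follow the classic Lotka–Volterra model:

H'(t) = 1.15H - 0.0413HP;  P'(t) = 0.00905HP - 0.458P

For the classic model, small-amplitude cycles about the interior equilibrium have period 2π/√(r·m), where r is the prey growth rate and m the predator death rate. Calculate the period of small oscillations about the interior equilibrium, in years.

T ≈ 8.66 years

Here r = 1.15 and m = 0.458, so r·m = 0.527.
ω = √0.527 = 0.726 per year, hence T = 2π/ω ≈ 8.66 years.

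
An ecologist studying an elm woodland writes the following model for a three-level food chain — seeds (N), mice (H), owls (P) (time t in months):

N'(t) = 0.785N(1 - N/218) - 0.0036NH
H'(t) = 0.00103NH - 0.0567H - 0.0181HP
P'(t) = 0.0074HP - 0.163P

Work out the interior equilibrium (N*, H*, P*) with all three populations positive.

N* ≈ 196, H* ≈ 22, P* ≈ 8.02

From dP/dt = 0: 0.0074H* = 0.163, so H* = 22.
From dN/dt = 0: 0.785(1 - N*/218) = 0.0036·22, giving N* = 218·(1 - 0.101) = 196.
From dH/dt = 0: 0.00103·196 - 0.0567 = 0.0181P*, so P* = 0.145/0.0181 = 8.02.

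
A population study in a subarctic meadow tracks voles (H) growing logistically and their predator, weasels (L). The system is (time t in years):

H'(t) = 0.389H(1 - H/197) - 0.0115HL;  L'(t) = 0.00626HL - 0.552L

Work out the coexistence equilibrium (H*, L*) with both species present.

From dL/dt = 0 with L > 0: 0.00626H* = 0.552, so H* = 88.2.
Substitute into dH/dt = 0: 0.389(1 - 88.2/197) = 0.0115L*.
The bracket is 0.552, giving L* = 0.215/0.0115 = 18.7.

H* ≈ 88.2, L* ≈ 18.7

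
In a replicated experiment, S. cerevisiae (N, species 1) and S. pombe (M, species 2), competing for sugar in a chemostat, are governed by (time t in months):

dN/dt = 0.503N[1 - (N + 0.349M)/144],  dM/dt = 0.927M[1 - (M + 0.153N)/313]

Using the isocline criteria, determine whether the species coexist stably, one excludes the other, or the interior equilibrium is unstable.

stable coexistence

Compare the nullcline intercepts: K1/α12 = 144/0.349 = 413 > K2 = 313; K2/α21 = 313/0.153 = 2050 > K1 = 144.
Since both inequalities hold, each species can invade when rare, so the interior equilibrium is stable.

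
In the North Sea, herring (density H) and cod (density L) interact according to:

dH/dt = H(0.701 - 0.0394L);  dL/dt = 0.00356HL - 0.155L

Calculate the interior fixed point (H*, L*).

H* ≈ 43.5, L* ≈ 17.8

Set dL/dt = 0 with L > 0: 0.00356H - 0.155 = 0, so H* = 0.155/0.00356 = 43.5.
Set dH/dt = 0 with H > 0: 0.701 - 0.0394L = 0, so L* = 0.701/0.0394 = 17.8.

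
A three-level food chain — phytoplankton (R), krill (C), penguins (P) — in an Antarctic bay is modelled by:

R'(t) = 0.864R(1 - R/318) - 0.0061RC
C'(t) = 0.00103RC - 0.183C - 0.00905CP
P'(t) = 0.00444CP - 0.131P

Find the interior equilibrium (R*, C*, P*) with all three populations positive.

From dP/dt = 0: 0.00444C* = 0.131, so C* = 29.5.
From dR/dt = 0: 0.864(1 - R*/318) = 0.0061·29.5, giving R* = 318·(1 - 0.208) = 252.
From dC/dt = 0: 0.00103·252 - 0.183 = 0.00905P*, so P* = 0.0763/0.00905 = 8.43.

R* ≈ 252, C* ≈ 29.5, P* ≈ 8.43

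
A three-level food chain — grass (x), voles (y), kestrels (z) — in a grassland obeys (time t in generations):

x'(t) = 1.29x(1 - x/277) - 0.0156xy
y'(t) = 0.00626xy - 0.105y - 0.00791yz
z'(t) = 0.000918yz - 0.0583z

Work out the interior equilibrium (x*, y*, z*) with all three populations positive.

x* ≈ 64.3, y* ≈ 63.5, z* ≈ 37.6

From dz/dt = 0: 0.000918y* = 0.0583, so y* = 63.5.
From dx/dt = 0: 1.29(1 - x*/277) = 0.0156·63.5, giving x* = 277·(1 - 0.768) = 64.3.
From dy/dt = 0: 0.00626·64.3 - 0.105 = 0.00791z*, so z* = 0.297/0.00791 = 37.6.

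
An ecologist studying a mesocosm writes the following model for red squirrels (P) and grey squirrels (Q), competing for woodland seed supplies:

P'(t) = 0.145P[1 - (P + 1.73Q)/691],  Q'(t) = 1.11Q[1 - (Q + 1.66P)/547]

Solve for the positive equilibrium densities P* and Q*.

P* ≈ 136, Q* ≈ 321

Setting both brackets to zero gives the nullclines P + 1.73Q = 691 and 1.66P + Q = 547.
Substituting Q = 547 - 1.66P into the first: P(1 - 1.73·1.66) = 691 - 1.73·547.
So P* = -255/-1.87 = 136, and then Q* = 547 - 1.66·136 = 321.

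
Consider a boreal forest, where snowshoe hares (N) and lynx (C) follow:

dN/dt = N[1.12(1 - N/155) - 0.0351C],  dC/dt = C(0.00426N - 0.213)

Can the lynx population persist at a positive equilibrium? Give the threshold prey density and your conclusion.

The predator equation gives dC/dt > 0 only when N > 0.213/0.00426 = 50.
Without the predator, N → K = 155. Since 155 > 50, the predator can invade and persist.

Threshold N = 50; K > 50, so yes, the predator persists.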